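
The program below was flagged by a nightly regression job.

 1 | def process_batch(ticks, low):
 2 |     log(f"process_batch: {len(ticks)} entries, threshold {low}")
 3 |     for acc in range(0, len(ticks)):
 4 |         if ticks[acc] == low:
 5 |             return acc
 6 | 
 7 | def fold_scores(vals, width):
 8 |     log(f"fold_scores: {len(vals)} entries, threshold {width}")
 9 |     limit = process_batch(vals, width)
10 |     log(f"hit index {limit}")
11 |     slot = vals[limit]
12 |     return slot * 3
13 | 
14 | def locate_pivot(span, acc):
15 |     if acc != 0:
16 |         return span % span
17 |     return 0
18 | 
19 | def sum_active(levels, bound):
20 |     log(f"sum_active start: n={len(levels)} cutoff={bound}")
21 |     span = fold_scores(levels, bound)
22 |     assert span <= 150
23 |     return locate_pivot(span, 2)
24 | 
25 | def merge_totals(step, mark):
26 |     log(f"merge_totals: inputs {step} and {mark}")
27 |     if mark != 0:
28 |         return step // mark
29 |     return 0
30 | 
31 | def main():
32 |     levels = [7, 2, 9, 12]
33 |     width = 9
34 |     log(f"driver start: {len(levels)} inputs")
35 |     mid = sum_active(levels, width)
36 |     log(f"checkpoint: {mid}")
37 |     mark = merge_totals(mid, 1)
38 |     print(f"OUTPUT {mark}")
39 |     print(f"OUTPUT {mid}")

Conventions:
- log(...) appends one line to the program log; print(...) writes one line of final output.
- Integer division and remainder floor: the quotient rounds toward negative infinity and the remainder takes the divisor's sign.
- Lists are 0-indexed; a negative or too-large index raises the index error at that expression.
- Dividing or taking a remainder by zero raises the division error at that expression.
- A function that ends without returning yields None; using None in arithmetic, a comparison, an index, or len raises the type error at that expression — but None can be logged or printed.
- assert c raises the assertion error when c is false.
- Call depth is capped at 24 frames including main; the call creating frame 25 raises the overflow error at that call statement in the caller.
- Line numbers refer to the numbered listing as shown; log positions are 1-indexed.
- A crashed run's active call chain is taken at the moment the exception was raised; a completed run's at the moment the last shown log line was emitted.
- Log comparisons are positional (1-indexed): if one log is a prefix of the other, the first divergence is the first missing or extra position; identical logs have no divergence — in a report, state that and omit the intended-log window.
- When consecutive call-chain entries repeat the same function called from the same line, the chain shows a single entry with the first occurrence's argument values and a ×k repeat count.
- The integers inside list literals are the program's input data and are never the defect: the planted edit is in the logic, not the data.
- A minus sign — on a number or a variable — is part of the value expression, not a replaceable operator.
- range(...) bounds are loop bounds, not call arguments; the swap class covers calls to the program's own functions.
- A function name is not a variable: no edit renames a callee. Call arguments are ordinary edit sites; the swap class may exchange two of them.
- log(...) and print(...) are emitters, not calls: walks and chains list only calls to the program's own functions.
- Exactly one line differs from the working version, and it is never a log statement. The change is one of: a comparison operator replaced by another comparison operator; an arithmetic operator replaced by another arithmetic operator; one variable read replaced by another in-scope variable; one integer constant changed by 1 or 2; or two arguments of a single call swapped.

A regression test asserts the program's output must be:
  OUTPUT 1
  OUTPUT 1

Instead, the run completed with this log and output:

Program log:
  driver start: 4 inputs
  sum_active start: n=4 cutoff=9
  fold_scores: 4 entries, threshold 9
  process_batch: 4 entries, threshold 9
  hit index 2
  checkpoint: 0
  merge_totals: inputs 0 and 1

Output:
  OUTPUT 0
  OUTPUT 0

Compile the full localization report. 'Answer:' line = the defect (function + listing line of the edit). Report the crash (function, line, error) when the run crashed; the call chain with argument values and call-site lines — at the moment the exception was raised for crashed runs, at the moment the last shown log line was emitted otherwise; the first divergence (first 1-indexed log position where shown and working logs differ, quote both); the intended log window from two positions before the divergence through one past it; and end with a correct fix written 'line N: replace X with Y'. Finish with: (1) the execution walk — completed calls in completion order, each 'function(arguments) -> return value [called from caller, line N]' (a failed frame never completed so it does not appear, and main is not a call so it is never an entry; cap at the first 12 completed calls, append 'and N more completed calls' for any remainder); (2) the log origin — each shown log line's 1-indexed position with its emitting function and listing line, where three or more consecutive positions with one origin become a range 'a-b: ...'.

Answer: the defect is in locate_pivot at line 16.
The tell: Log line 6 is where behavior first shows: 'checkpoint: 0' appears instead of 'checkpoint: 1'.
Call chain: main -> merge_totals(0, 1) (called at line 37).
First divergence: position 6; shown 'checkpoint: 0' vs intended 'checkpoint: 1'.
Intended log window:
  4: process_batch: 4 entries, threshold 9
  5: hit index 2
  6: checkpoint: 1
  7: merge_totals: inputs 1 and 1
Execution walk:
  process_batch([7, 2, 9, 12], 9) -> 2  [called from fold_scores, line 9]
  fold_scores([7, 2, 9, 12], 9) -> 27  [called from sum_active, line 21]
  locate_pivot(27, 2) -> 0  [called from sum_active, line 23]
  sum_active([7, 2, 9, 12], 9) -> 0  [called from main, line 35]
  merge_totals(0, 1) -> 0  [called from main, line 37]
Log origin:
  1: from main, line 34
  2: from sum_active, line 20
  3: from fold_scores, line 8
  4: from process_batch, line 2
  5: from fold_scores, line 10
  6: from main, line 36
  7: from merge_totals, line 26
A correct fix: line 16: replace `span % span` with `span % acc`.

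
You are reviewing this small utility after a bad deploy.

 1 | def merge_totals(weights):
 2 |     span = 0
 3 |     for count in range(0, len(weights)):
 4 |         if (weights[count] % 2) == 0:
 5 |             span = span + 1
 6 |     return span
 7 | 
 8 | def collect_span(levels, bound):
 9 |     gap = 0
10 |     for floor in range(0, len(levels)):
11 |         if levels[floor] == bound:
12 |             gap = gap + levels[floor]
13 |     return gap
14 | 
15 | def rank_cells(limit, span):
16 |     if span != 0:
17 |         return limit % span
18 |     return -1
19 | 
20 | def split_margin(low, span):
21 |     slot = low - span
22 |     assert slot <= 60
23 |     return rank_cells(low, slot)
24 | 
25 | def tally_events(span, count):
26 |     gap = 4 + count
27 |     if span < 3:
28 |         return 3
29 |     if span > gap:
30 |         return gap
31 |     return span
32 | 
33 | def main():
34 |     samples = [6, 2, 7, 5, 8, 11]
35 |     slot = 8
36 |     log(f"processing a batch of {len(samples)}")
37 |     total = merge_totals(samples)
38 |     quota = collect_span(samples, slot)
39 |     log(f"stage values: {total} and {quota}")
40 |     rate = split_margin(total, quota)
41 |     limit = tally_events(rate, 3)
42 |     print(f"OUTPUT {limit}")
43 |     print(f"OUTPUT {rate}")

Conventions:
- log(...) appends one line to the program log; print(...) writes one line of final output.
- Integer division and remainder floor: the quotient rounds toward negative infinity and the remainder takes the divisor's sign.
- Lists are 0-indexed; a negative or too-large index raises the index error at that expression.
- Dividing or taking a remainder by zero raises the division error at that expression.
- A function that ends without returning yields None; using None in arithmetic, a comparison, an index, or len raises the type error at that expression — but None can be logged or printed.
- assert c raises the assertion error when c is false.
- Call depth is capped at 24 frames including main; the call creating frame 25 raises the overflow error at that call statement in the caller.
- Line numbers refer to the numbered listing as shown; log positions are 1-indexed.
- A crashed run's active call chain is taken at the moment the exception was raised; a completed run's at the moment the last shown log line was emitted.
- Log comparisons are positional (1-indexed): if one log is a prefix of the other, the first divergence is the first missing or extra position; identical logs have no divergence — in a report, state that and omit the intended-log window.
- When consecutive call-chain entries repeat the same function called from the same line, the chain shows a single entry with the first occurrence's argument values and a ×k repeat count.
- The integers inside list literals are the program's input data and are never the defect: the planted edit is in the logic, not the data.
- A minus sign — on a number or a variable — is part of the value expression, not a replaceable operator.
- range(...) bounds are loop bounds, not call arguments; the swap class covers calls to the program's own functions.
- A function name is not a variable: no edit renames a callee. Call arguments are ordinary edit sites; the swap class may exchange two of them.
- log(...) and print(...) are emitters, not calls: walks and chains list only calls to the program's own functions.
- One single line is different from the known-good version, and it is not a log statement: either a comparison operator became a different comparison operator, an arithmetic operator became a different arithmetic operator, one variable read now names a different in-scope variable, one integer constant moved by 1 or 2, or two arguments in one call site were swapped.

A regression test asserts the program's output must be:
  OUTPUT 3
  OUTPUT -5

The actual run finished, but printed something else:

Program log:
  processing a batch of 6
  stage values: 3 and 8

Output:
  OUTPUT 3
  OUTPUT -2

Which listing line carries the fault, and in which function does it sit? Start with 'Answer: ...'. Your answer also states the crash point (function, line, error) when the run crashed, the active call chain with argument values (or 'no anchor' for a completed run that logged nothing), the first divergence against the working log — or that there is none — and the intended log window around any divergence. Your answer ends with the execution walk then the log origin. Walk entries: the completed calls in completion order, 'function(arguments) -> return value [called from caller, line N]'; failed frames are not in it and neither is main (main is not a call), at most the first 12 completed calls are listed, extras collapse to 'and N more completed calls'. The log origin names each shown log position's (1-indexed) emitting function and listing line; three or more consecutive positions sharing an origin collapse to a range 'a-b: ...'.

Answer: the defect is in collect_span at line 11.
The tell: At log position 2 the runs split — shown 'stage values: 3 and 8', but the working version logs 'stage values: 3 and 11'.
Call chain: main.
First divergence: at position 2 the run shows 'stage values: 3 and 8' where the working version logs 'stage values: 3 and 11'.
Intended log window:
  1: processing a batch of 6
  2: stage values: 3 and 11
Execution walk:
  merge_totals([6, 2, 7, 5, 8, 11]) -> 3  [called from main, line 37]
  collect_span([6, 2, 7, 5, 8, 11], 8) -> 8  [called from main, line 38]
  rank_cells(3, -5) -> -2  [called from split_margin, line 23]
  split_margin(3, 8) -> -2  [called from main, line 40]
  tally_events(-2, 3) -> 3  [called from main, line 41]
Log origins:
  1: from main, line 36
  2: from main, line 39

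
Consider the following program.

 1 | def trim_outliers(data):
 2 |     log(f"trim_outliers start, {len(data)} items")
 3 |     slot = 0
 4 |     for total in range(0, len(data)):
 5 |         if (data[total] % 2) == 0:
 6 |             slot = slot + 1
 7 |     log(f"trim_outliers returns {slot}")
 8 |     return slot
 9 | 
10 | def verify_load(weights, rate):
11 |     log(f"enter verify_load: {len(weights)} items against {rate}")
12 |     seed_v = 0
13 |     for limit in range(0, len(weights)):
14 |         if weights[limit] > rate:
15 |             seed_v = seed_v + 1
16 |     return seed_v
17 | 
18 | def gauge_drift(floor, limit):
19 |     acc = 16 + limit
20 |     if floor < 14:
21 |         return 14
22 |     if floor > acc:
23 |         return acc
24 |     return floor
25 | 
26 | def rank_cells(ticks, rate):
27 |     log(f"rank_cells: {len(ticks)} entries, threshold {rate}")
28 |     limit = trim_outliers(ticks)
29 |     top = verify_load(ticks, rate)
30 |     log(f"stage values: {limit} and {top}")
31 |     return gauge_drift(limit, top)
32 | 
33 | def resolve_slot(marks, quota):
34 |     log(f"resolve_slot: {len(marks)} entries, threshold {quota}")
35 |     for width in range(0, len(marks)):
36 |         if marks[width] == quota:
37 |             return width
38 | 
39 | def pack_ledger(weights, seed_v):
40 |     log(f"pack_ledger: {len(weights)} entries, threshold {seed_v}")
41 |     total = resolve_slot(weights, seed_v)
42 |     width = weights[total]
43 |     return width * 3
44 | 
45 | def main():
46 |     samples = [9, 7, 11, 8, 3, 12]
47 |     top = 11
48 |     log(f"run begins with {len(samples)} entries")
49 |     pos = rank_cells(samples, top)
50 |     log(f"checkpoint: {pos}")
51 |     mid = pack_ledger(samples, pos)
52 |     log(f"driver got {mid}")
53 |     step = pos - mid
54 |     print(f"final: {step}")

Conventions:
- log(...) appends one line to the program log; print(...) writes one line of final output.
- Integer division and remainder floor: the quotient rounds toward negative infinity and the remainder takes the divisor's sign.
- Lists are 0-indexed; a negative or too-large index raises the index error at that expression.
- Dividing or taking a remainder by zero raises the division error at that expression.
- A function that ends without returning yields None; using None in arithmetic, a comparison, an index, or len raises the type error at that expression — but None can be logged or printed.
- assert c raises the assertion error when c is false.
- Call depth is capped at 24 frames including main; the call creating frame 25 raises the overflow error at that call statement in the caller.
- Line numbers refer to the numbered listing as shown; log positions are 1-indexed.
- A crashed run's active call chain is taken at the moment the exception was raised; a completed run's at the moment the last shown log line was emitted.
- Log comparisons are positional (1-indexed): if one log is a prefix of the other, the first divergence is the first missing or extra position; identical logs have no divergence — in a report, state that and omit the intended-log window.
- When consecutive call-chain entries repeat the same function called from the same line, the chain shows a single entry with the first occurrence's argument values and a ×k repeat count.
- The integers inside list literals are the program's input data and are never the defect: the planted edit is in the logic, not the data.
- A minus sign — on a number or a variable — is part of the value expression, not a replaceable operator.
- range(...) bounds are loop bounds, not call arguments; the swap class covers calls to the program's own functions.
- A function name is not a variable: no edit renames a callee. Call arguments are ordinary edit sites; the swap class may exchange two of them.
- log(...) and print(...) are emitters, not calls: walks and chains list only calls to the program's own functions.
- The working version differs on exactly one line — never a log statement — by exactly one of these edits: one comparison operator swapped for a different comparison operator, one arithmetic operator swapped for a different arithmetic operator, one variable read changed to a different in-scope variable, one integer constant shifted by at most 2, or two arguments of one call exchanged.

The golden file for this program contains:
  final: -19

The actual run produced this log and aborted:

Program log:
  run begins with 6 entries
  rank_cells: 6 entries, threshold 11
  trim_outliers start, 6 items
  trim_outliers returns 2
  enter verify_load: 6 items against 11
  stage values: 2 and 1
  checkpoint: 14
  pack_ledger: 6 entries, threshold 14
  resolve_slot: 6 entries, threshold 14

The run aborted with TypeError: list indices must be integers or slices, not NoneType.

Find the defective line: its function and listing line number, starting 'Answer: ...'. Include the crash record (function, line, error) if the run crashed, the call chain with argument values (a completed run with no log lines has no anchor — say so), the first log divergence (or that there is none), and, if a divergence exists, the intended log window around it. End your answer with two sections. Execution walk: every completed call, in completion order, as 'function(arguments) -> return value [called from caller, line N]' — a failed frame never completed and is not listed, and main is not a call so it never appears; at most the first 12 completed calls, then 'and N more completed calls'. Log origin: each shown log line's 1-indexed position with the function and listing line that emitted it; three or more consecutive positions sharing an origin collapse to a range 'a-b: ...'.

Answer: the defect is in main at line 51.
Core observation: At log position 8 the runs split — shown 'pack_ledger: 6 entries, threshold 14', but the working version logs 'pack_ledger: 6 entries, threshold 11'.
Crash: pack_ledger, line 42, TypeError.
Call chain: main -> pack_ledger([9, 7, 11, 8, 3, 12], 14) (called at line 51).
First divergence: position 8 — the shown line 'pack_ledger: 6 entries, threshold 14' should read 'pack_ledger: 6 entries, threshold 11'.
Intended log window:
  6: stage values: 2 and 1
  7: checkpoint: 14
  8: pack_ledger: 6 entries, threshold 11
  9: resolve_slot: 6 entries, threshold 11
Execution walk:
  trim_outliers([9, 7, 11, 8, 3, 12]) -> 2  [called from rank_cells, line 28]
  verify_load([9, 7, 11, 8, 3, 12], 11) -> 1  [called from rank_cells, line 29]
  gauge_drift(2, 1) -> 14  [called from rank_cells, line 31]
  rank_cells([9, 7, 11, 8, 3, 12], 11) -> 14  [called from main, line 49]
  resolve_slot([9, 7, 11, 8, 3, 12], 14) -> None  [called from pack_ledger, line 41]
Log origins:
  1: emitted by main (line 48)
  2: emitted by rank_cells (line 27)
  3: emitted by trim_outliers (line 2)
  4: emitted by trim_outliers (line 7)
  5: emitted by verify_load (line 11)
  6: emitted by rank_cells (line 30)
  7: emitted by main (line 50)
  8: emitted by pack_ledger (line 40)
  9: emitted by resolve_slot (line 34)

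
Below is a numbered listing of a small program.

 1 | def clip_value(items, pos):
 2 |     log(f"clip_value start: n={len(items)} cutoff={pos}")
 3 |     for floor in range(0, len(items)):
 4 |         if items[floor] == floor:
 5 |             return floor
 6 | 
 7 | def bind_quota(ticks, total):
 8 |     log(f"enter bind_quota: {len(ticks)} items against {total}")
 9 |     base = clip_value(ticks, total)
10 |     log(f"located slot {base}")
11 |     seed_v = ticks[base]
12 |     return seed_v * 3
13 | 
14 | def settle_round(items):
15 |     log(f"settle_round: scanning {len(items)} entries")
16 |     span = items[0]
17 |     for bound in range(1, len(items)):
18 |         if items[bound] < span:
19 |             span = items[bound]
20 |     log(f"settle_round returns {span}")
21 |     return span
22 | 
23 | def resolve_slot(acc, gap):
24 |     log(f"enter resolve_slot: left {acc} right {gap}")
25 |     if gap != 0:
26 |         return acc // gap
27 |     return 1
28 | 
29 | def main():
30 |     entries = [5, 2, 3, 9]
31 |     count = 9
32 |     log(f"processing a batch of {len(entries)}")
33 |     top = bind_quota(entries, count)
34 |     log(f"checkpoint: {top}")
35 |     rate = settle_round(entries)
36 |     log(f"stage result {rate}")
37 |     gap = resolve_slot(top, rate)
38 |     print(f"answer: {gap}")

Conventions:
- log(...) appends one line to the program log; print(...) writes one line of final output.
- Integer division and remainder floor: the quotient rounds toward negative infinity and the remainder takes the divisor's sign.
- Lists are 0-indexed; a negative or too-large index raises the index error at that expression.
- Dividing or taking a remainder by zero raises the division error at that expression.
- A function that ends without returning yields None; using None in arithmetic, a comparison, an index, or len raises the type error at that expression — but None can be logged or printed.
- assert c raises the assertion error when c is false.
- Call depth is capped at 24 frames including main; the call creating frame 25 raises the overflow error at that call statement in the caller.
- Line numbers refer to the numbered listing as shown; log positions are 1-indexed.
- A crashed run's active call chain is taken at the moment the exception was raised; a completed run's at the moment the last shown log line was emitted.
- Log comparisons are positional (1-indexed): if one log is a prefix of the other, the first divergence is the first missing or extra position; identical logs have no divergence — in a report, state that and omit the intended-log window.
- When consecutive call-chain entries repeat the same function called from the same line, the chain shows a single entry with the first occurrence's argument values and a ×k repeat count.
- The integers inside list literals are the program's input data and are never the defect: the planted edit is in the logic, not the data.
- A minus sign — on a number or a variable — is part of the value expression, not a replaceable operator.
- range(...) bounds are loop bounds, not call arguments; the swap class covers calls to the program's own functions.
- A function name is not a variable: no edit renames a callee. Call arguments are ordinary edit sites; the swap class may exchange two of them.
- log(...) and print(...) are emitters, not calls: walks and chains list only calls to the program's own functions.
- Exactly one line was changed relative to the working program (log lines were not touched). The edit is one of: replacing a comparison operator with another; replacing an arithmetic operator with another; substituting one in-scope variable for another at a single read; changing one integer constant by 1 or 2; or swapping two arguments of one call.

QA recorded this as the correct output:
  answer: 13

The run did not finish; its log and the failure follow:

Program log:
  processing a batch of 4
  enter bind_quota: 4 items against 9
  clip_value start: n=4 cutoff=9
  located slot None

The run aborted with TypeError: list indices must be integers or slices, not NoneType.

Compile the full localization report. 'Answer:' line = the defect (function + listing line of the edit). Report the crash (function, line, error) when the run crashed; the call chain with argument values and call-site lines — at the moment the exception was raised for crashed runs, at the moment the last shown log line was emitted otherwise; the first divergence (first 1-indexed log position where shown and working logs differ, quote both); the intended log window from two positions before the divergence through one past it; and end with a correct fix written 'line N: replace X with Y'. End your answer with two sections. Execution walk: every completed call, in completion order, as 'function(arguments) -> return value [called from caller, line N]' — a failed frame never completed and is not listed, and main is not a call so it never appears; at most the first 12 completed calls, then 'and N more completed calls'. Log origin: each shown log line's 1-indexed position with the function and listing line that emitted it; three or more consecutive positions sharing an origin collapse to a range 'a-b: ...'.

Answer: the defect is in clip_value at line 4.
Core observation: At log position 4 the runs split — shown 'located slot None', but the working version logs 'located slot 3'.
Crash: bind_quota, line 11, TypeError.
Call chain: main -> bind_quota([5, 2, 3, 9], 9) (called at line 33).
First divergence: at position 4 the run shows 'located slot None' where the working version logs 'located slot 3'.
Intended log window:
  2: enter bind_quota: 4 items against 9
  3: clip_value start: n=4 cutoff=9
  4: located slot 3
  5: checkpoint: 27
Execution walk:
  clip_value([5, 2, 3, 9], 9) -> None  [called from bind_quota, line 9]
Log origins:
  1: logged in main at line 32
  2: logged in bind_quota at line 8
  3: logged in clip_value at line 2
  4: logged in bind_quota at line 10
A correct fix: line 4: replace `items[floor] == floor` with `items[floor] == pos`.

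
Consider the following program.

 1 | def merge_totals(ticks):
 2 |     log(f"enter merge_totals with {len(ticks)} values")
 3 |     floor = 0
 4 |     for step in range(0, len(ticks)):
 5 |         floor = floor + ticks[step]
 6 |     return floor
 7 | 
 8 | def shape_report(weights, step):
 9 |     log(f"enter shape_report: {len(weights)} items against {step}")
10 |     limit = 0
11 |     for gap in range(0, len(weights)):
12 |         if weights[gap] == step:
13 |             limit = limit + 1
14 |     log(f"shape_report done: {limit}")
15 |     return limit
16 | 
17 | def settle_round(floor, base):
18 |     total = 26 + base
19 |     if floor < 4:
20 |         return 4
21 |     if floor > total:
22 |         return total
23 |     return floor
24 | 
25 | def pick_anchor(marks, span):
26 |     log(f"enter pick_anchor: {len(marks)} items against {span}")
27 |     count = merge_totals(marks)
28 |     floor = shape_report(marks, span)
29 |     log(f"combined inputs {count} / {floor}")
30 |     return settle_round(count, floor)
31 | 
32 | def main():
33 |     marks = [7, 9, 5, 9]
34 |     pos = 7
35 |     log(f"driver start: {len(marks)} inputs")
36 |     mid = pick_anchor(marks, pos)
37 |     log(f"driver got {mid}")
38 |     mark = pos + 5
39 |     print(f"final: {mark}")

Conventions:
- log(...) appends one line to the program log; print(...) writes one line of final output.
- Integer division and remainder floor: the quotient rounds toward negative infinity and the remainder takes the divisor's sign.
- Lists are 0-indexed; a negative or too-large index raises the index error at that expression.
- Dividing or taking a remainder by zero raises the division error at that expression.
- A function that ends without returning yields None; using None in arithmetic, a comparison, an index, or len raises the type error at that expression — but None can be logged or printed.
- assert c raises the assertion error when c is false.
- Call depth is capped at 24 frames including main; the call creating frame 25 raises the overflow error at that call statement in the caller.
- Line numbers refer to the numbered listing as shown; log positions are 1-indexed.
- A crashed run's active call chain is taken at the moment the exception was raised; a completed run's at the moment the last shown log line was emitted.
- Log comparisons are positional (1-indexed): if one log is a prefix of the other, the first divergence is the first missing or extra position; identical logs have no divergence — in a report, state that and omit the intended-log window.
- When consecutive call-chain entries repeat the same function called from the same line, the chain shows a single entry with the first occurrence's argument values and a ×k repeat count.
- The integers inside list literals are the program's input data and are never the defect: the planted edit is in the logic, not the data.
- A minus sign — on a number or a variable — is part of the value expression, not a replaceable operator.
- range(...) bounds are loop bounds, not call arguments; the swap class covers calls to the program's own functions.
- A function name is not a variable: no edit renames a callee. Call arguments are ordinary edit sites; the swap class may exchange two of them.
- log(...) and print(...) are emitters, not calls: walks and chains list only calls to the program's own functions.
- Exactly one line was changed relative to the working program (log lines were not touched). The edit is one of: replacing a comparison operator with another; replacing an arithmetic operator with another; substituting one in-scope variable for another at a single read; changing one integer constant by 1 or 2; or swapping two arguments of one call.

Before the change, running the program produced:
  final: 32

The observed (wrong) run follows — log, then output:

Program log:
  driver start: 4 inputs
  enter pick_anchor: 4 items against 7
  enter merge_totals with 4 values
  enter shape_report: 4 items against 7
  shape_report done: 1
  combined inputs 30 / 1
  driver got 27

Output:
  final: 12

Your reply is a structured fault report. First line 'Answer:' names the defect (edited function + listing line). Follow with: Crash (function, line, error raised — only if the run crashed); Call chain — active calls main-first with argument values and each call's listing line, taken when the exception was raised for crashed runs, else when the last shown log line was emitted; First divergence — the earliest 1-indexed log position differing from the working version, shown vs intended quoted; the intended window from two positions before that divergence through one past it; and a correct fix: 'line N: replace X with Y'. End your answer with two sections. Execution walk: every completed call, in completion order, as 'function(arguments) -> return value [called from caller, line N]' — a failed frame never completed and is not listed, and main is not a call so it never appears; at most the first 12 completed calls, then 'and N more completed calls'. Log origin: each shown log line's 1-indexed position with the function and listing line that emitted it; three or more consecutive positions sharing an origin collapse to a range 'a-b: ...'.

Answer: the defect is in main at line 38.
Key observation: No log line changed; the fault shows up purely in the output.
Call chain: main.
First divergence: there is none — every log position agrees.
Execution walk:
  merge_totals([7, 9, 5, 9]) -> 30  [called from pick_anchor, line 27]
  shape_report([7, 9, 5, 9], 7) -> 1  [called from pick_anchor, line 28]
  settle_round(30, 1) -> 27  [called from pick_anchor, line 30]
  pick_anchor([7, 9, 5, 9], 7) -> 27  [called from main, line 36]
Log origin:
  1: logged in main at line 35
  2: logged in pick_anchor at line 26
  3: logged in merge_totals at line 2
  4: logged in shape_report at line 9
  5: logged in shape_report at line 14
  6: logged in pick_anchor at line 29
  7: logged in main at line 37
A correct fix: line 38: replace `pos` with `mid`.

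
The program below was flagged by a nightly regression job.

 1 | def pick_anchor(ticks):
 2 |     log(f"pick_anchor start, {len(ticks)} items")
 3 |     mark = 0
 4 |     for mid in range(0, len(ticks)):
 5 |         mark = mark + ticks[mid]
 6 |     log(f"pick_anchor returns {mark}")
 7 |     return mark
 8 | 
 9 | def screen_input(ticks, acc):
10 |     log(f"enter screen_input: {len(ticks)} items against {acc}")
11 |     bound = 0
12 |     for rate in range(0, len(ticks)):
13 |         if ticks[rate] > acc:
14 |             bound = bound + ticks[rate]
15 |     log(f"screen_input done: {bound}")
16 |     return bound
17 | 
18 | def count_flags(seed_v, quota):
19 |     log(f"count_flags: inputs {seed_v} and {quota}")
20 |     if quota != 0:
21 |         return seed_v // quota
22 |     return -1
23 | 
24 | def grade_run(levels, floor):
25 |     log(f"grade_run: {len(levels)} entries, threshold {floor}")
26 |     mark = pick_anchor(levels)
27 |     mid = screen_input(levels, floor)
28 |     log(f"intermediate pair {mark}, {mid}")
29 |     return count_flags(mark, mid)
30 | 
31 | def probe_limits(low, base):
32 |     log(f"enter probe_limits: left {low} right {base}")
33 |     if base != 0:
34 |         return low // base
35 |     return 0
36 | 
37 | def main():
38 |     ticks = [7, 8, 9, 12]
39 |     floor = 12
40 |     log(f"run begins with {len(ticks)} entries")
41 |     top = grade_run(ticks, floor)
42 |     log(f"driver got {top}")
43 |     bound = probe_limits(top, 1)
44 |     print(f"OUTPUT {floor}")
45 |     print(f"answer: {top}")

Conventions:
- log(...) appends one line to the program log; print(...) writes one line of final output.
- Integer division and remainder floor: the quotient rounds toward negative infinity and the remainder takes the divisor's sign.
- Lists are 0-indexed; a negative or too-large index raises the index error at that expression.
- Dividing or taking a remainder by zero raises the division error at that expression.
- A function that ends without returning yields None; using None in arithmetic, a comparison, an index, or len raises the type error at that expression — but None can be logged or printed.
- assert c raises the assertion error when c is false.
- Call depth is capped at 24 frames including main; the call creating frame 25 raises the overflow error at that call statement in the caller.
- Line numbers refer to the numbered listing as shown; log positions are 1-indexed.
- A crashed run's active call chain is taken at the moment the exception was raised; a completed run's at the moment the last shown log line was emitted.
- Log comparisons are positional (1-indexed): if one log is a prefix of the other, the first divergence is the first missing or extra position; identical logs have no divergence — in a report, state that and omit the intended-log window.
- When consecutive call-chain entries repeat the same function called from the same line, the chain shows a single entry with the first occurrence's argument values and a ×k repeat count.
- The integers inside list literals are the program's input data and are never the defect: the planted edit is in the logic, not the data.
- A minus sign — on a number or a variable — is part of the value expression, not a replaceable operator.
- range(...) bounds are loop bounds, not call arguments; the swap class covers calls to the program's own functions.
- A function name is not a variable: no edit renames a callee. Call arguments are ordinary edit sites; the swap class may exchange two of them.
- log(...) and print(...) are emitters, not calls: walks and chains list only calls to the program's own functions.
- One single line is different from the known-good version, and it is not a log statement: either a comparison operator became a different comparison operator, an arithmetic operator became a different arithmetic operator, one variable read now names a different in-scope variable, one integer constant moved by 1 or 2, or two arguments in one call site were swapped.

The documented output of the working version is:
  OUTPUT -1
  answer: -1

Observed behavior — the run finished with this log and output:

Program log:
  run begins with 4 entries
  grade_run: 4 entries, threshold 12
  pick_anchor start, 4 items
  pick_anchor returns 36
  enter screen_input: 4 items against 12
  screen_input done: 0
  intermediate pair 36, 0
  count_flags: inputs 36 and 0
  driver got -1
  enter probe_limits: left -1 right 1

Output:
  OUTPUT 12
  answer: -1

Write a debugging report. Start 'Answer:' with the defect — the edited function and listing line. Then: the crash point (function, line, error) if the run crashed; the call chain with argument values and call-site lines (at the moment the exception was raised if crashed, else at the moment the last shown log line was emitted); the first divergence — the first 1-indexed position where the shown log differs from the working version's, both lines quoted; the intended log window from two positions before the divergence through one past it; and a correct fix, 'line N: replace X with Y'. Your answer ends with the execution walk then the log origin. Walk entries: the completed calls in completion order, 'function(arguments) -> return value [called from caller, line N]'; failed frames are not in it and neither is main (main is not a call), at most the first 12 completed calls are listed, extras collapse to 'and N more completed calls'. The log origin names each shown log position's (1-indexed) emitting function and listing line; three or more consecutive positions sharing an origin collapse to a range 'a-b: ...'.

Answer: the defect is in main at line 44.
Key fact: The logs agree in full; only the final output differs.
Call chain: main -> probe_limits(-1, 1) (called at line 43).
First divergence: none; the two logs match at every position.
Execution walk:
  pick_anchor([7, 8, 9, 12]) -> 36  [called from grade_run, line 26]
  screen_input([7, 8, 9, 12], 12) -> 0  [called from grade_run, line 27]
  count_flags(36, 0) -> -1  [called from grade_run, line 29]
  grade_run([7, 8, 9, 12], 12) -> -1  [called from main, line 41]
  probe_limits(-1, 1) -> -1  [called from main, line 43]
Log origin:
  1: logged in main at line 40
  2: logged in grade_run at line 25
  3: logged in pick_anchor at line 2
  4: logged in pick_anchor at line 6
  5: logged in screen_input at line 10
  6: logged in screen_input at line 15
  7: logged in grade_run at line 28
  8: logged in count_flags at line 19
  9: logged in main at line 42
  10: logged in probe_limits at line 32
A correct fix: line 44: replace `floor` with `bound`.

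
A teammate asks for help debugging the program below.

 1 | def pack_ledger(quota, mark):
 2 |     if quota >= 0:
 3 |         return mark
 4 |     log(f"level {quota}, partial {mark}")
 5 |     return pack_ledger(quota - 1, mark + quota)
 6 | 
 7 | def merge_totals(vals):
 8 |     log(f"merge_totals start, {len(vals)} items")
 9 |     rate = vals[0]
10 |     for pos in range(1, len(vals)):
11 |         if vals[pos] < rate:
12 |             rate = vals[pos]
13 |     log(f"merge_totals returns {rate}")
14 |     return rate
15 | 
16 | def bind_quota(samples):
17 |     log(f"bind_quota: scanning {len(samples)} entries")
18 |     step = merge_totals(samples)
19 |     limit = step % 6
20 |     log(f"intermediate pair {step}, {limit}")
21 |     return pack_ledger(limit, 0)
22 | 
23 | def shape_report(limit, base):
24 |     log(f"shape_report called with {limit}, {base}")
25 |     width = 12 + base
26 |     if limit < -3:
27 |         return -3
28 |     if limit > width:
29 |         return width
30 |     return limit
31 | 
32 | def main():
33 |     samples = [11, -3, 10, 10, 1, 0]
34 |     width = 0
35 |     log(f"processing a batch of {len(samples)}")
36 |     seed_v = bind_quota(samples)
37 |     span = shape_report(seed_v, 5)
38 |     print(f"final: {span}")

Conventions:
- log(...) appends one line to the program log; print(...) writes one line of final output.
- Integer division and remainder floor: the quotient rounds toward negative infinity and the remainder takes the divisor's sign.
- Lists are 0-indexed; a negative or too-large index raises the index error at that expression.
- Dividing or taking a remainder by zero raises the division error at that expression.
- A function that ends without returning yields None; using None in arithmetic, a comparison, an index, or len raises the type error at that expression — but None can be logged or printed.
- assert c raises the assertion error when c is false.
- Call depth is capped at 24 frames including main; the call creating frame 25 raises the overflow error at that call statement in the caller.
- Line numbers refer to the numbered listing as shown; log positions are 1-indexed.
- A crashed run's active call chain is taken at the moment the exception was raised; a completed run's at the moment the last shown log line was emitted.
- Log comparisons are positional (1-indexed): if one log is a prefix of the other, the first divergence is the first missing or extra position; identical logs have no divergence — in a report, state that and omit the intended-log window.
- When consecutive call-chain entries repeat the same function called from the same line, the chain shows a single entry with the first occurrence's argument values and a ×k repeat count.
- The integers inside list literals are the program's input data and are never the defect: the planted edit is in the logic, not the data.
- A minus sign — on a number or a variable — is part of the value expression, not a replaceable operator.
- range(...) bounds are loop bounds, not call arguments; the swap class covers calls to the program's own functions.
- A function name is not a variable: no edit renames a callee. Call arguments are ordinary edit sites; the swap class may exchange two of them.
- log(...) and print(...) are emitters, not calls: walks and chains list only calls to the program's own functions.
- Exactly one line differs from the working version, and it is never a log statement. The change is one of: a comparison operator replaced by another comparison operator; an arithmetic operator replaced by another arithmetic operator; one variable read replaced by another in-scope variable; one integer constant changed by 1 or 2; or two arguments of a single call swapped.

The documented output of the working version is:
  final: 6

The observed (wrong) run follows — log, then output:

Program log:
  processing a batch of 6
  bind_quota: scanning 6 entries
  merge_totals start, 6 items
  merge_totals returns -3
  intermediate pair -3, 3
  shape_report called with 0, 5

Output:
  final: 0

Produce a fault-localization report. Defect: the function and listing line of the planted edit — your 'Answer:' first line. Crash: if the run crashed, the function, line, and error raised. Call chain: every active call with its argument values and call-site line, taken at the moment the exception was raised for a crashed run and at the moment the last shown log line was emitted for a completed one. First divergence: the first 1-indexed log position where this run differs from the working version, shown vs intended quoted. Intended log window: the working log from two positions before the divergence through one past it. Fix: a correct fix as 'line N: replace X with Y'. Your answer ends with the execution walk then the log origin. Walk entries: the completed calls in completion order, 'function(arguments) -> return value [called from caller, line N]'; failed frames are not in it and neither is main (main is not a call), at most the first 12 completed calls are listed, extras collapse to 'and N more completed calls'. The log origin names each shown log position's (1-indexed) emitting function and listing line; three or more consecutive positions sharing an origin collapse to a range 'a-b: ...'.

Answer: the defect is in pack_ledger at line 2.
The tell: Everything matches until log position 6, which reads 'shape_report called with 0, 5' in place of 'level 3, partial 0'.
Call chain: main -> shape_report(0, 5) (called at line 37).
First divergence: position 6; shown 'shape_report called with 0, 5' vs intended 'level 3, partial 0'.
Intended log window:
  4: merge_totals returns -3
  5: intermediate pair -3, 3
  6: level 3, partial 0
  7: level 2, partial 3
Execution walk:
  merge_totals([11, -3, 10, 10, 1, 0]) -> -3  [called from bind_quota, line 18]
  pack_ledger(3, 0) -> 0  [called from bind_quota, line 21]
  bind_quota([11, -3, 10, 10, 1, 0]) -> 0  [called from main, line 36]
  shape_report(0, 5) -> 0  [called from main, line 37]
Log line origins:
  1: emitted by main (line 35)
  2: emitted by bind_quota (line 17)
  3: emitted by merge_totals (line 8)
  4: emitted by merge_totals (line 13)
  5: emitted by bind_quota (line 20)
  6: emitted by shape_report (line 24)
A correct fix: line 2: replace `>=` with `<=`.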